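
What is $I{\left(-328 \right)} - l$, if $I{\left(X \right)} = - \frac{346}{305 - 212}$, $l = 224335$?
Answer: $- \frac{20863501}{93} \approx -2.2434 \cdot 10^{5}$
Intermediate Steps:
$I{\left(X \right)} = - \frac{346}{93}$
$I{\left(-328 \right)} - l = - \frac{346}{93} - 224335 = - \frac{20863501}{93}$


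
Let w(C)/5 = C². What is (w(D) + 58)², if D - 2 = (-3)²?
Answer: 439569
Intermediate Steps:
D = 11 (D = 2 + (-3)² = 2 + 9 = 11)
w(C) = 5*C²
(w(D) + 58)² = (5*11² + 58)² = (5*121 + 58)² = (605 + 58)² = 663² = 439569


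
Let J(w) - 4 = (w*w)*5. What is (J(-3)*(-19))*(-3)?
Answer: 2793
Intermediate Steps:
J(w) = 4 + 5*w**2 (J(w) = 4 + (w*w)*5 = 4 + w**2*5 = 4 + 5*w**2)
(J(-3)*(-19))*(-3) = ((4 + 5*(-3)**2)*(-19))*(-3) = ((4 + 5*9)*(-19))*(-3) = ((4 + 45)*(-19))*(-3) = (49*(-19))*(-3) = -931*(-3) = 2793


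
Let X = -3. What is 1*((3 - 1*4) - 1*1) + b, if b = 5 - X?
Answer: 6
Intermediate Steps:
b = 8 (b = 5 - 1*(-3) = 5 + 3 = 8)
1*((3 - 1*4) - 1*1) + b = 1*((3 - 1*4) - 1*1) + 8 = 1*((3 - 4) - 1) + 8 = 1*(-1 - 1) + 8 = 1*(-2) + 8 = -2 + 8 = 6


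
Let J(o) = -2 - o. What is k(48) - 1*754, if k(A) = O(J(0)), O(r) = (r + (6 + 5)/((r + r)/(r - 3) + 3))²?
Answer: -271905/361 ≈ -753.20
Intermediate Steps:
O(r) = (r + 11/(3 + 2*r/(-3 + r)))² (O(r) = (r + 11/((2*r)/(-3 + r) + 3))² = (r + 11/(2*r/(-3 + r) + 3))² = (r + 11/(3 + 2*r/(-3 + r)))²)
k(A) = 289/361 (k(A) = (-33 + 2*(-2 - 1*0) + 5*(-2 - 1*0)²)²/(-9 + 5*(-2 - 1*0))² = (-33 + 2*(-2 + 0) + 5*(-2 + 0)²)²/(-9 + 5*(-2 + 0))² = (-33 + 2*(-2) + 5*(-2)²)²/(-9 + 5*(-2))² = (-33 - 4 + 5*4)²/(-9 - 10)² = (-33 - 4 + 20)²/(-19)² = (1/361)*(-17)² = (1/361)*289 = 289/361)
k(48) - 1*754 = 289/361 - 1*754 = 289/361 - 754 = -271905/361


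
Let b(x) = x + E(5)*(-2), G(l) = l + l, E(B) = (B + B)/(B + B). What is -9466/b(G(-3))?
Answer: 4733/4 ≈ 1183.3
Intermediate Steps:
E(B) = 1 (E(B) = (2*B)/((2*B)) = (2*B)*(1/(2*B)) = 1)
G(l) = 2*l
b(x) = -2 + x (b(x) = x + 1*(-2) = x - 2 = -2 + x)
-9466/b(G(-3)) = -9466/(-2 + 2*(-3)) = -9466/(-2 - 6) = -9466/(-8) = -9466*(-⅛) = 4733/4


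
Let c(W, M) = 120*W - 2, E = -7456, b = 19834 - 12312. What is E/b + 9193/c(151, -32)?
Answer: -32969031/68141798 ≈ -0.48383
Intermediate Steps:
b = 7522
c(W, M) = -2 + 120*W
E/b + 9193/c(151, -32) = -7456/7522 + 9193/(-2 + 120*151) = -7456*1/7522 + 9193/(-2 + 18120) = -3728/3761 + 9193/18118 = -32969031/68141798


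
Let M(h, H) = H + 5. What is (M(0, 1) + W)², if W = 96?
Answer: 10404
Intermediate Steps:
M(h, H) = 5 + H
(M(0, 1) + W)² = ((5 + 1) + 96)² = (6 + 96)² = 102² = 10404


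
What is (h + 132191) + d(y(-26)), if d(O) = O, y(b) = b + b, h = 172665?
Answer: 304804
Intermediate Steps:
y(b) = 2*b
(h + 132191) + d(y(-26)) = (172665 + 132191) + 2*(-26) = 304856 - 52 = 304804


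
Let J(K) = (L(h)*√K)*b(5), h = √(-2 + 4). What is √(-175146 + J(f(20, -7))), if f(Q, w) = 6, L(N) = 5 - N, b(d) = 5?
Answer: √(-175146 + 5*√6*(5 - √2)) ≈ 418.45*I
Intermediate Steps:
h = √2 ≈ 1.4142
J(K) = 5*√K*(5 - √2) (J(K) = ((5 - √2)*√K)*5 = (√K*(5 - √2))*5 = 5*√K*(5 - √2))
√(-175146 + J(f(20, -7))) = √(-175146 + 5*√6*(5 - √2))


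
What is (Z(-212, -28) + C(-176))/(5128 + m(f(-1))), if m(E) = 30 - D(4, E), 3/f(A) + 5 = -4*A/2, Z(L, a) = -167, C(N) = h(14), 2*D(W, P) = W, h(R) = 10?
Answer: -157/5156 ≈ -0.030450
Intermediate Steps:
D(W, P) = W/2
C(N) = 10
f(A) = 3/(-5 - 2*A) (f(A) = 3/(-5 - 4*A/2) = 3/(-5 - 4*A*(½)) = 3/(-5 - 2*A))
m(E) = 28 (m(E) = 30 - 4/2 = 30 - 1*2 = 30 - 2 = 28)
(Z(-212, -28) + C(-176))/(5128 + m(f(-1))) = (-167 + 10)/(5128 + 28) = -157/5156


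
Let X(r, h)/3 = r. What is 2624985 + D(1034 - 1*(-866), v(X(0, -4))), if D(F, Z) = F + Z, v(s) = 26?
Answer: 2626911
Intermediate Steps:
X(r, h) = 3*r
2624985 + D(1034 - 1*(-866), v(X(0, -4))) = 2624985 + ((1034 - 1*(-866)) + 26) = 2624985 + ((1034 + 866) + 26) = 2624985 + (1900 + 26) = 2624985 + 1926 = 2626911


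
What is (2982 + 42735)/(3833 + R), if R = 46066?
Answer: 15239/16633 ≈ 0.91619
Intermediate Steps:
(2982 + 42735)/(3833 + R) = (2982 + 42735)/(3833 + 46066) = 45717/49899 = 45717*(1/49899) = 15239/16633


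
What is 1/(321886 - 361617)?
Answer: -1/39731 ≈ -2.5169e-5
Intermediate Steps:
1/(321886 - 361617) = 1/(-39731) = -1/39731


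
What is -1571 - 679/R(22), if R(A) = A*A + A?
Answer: -795605/506 ≈ -1572.3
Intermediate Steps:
R(A) = A + A² (R(A) = A² + A = A + A²)
-1571 - 679/R(22) = -1571 - 679/(22*(1 + 22)) = -1571 - 679/(22*23) = -1571 - 679/506 = -795605/506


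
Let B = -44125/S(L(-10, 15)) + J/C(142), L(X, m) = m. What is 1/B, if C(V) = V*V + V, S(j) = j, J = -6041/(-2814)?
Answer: -2721004/8004286479 ≈ -0.00033994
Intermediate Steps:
J = 863/402 (J = -6041*(-1/2814) = 863/402 ≈ 2.1468)
C(V) = V + V**2 (C(V) = V**2 + V = V + V**2)
B = -8004286479/2721004 (B = -44125/15 + 863/(402*((142*(1 + 142)))) = -44125*1/15 + 863/(402*((142*143))) = -8825/3 + (863/402)/20306 = -8825/3 + (863/402)*(1/20306) = -8825/3 + 863/8163012 = -8004286479/2721004 ≈ -2941.7)
1/B = 1/(-8004286479/2721004) = -2721004/8004286479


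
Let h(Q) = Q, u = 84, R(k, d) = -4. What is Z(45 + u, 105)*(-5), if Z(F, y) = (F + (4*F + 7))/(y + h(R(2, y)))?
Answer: -3260/101 ≈ -32.277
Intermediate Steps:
Z(F, y) = (7 + 5*F)/(-4 + y) (Z(F, y) = (F + (4*F + 7))/(y - 4) = (F + (7 + 4*F))/(-4 + y) = (7 + 5*F)/(-4 + y))
Z(45 + u, 105)*(-5) = ((7 + 5*(45 + 84))/(-4 + 105))*(-5) = ((7 + 5*129)/101)*(-5) = ((7 + 645)/101)*(-5) = ((1/101)*652)*(-5) = (652/101)*(-5) = -3260/101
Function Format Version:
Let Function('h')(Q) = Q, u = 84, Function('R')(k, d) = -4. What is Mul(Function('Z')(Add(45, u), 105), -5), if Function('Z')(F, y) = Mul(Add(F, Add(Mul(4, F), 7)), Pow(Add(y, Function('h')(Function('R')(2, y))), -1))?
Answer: Rational(-3260, 101) ≈ -32.277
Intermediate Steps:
Function('Z')(F, y) = Mul(Pow(Add(-4, y), -1), Add(7, Mul(5, F))) (Function('Z')(F, y) = Mul(Add(F, Add(Mul(4, F), 7)), Pow(Add(y, -4), -1)) = Mul(Add(F, Add(7, Mul(4, F))), Pow(Add(-4, y), -1)) = Mul(Add(7, Mul(5, F)), Pow(Add(-4, y), -1)) = Mul(Pow(Add(-4, y), -1), Add(7, Mul(5, F))))
Mul(Function('Z')(Add(45, u), 105), -5) = Mul(Mul(Pow(Add(-4, 105), -1), Add(7, Mul(5, Add(45, 84)))), -5) = Mul(Mul(Pow(101, -1), Add(7, Mul(5, 129))), -5) = Mul(Mul(Rational(1, 101), Add(7, 645)), -5) = Mul(Mul(Rational(1, 101), 652), -5) = Mul(Rational(652, 101), -5) = Rational(-3260, 101)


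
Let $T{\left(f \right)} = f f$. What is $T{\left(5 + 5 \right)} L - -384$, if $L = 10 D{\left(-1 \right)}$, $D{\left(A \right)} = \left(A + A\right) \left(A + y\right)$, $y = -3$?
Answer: $8384$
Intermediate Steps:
$D{\left(A \right)} = 2 A \left(-3 + A\right)$ ($D{\left(A \right)} = \left(A + A\right) \left(A - 3\right) = 2 A \left(-3 + A\right)$)
$T{\left(f \right)} = f^{2}$
$L = 80$ ($L = 10 \cdot 2 \left(-1\right) \left(-3 - 1\right) = 10 \cdot 2 \left(-1\right) \left(-4\right) = 10 \cdot 8 = 80$)
$T{\left(5 + 5 \right)} L - -384 = \left(5 + 5\right)^{2} \cdot 80 - -384 = 10^{2} \cdot 80 + 384 = 100 \cdot 80 + 384 = 8000 + 384 = 8384$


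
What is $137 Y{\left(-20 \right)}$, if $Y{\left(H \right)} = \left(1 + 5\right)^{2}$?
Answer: $4932$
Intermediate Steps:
$Y{\left(H \right)} = 36$ ($Y{\left(H \right)} = 6^{2} = 36$)
$137 Y{\left(-20 \right)} = 137 \cdot 36 = 4932$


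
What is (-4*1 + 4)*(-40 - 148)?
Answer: 0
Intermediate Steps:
(-4*1 + 4)*(-40 - 148) = (-4 + 4)*(-188) = 0*(-188) = 0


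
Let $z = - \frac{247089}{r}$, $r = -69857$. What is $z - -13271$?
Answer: $\frac{927319336}{69857} \approx 13275.0$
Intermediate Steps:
$z = \frac{247089}{69857}$ ($z = - \frac{247089}{-69857} = \left(-247089\right) \left(- \frac{1}{69857}\right) = \frac{247089}{69857} \approx 3.5371$)
$z - -13271 = \frac{247089}{69857} - -13271 = \frac{247089}{69857} + 13271 = \frac{927319336}{69857}$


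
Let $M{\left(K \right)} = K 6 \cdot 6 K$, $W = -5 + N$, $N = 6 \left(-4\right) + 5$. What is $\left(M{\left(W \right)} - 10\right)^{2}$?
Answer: $429567076$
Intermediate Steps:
$N = -19$ ($N = -24 + 5 = -19$)
$W = -24$ ($W = -5 - 19 = -24$)
$M{\left(K \right)} = 36 K^{2}$ ($M{\left(K \right)} = K 36 K = 36 K^{2}$)
$\left(M{\left(W \right)} - 10\right)^{2} = \left(36 \left(-24\right)^{2} - 10\right)^{2} = \left(36 \cdot 576 - 10\right)^{2} = \left(20736 - 10\right)^{2} = 20726^{2} = 429567076$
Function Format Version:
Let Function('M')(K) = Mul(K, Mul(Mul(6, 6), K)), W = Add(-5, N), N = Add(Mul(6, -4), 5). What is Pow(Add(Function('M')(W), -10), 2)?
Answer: 429567076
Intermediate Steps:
N = -19 (N = Add(-24, 5) = -19)
W = -24 (W = Add(-5, -19) = -24)
Function('M')(K) = Mul(36, Pow(K, 2)) (Function('M')(K) = Mul(K, Mul(36, K)) = Mul(36, Pow(K, 2)))
Pow(Add(Function('M')(W), -10), 2) = Pow(Add(Mul(36, Pow(-24, 2)), -10), 2) = Pow(Add(Mul(36, 576), -10), 2) = Pow(Add(20736, -10), 2) = Pow(20726, 2) = 429567076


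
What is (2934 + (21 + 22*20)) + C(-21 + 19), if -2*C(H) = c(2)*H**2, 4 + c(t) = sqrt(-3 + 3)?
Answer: 3403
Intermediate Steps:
c(t) = -4 (c(t) = -4 + sqrt(-3 + 3) = -4 + sqrt(0) = -4 + 0 = -4)
C(H) = 2*H**2 (C(H) = -(-2)*H**2 = 2*H**2)
(2934 + (21 + 22*20)) + C(-21 + 19) = (2934 + (21 + 22*20)) + 2*(-21 + 19)**2 = (2934 + (21 + 440)) + 2*(-2)**2 = (2934 + 461) + 2*4 = 3395 + 8 = 3403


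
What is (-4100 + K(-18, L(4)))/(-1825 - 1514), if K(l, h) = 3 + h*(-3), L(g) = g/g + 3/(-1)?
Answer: 4091/3339 ≈ 1.2252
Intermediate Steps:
L(g) = -2 (L(g) = 1 + 3*(-1) = 1 - 3 = -2)
K(l, h) = 3 - 3*h
(-4100 + K(-18, L(4)))/(-1825 - 1514) = (-4100 + (3 - 3*(-2)))/(-1825 - 1514) = (-4100 + (3 + 6))/(-3339) = (-4100 + 9)*(-1/3339) = -4091*(-1/3339) = 4091/3339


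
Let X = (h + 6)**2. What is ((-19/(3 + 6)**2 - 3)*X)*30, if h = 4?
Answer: -262000/27 ≈ -9703.7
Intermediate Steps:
X = 100 (X = (4 + 6)**2 = 10**2 = 100)
((-19/(3 + 6)**2 - 3)*X)*30 = ((-19/(3 + 6)**2 - 3)*100)*30 = ((-19/(9**2) - 3)*100)*30 = ((-19/81 - 3)*100)*30 = -262/81*100*30 = -26200/81*30 = -262000/27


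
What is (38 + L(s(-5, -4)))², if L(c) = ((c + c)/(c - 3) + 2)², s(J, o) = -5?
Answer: 603729/256 ≈ 2358.3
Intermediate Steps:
L(c) = (2 + 2*c/(-3 + c))² (L(c) = ((2*c)/(-3 + c) + 2)² = (2*c/(-3 + c) + 2)² = (2 + 2*c/(-3 + c))²)
(38 + L(s(-5, -4)))² = (38 + 4*(-3 + 2*(-5))²/(-3 - 5)²)² = (38 + 4*(-3 - 10)²/(-8)²)² = (38 + 4*(1/64)*(-13)²)² = (38 + 4*(1/64)*169)² = (38 + 169/16)² = (777/16)² = 603729/256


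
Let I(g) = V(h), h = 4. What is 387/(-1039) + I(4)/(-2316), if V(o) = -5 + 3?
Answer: -447107/1203162 ≈ -0.37161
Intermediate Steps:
V(o) = -2
I(g) = -2
387/(-1039) + I(4)/(-2316) = 387/(-1039) - 2/(-2316) = 387*(-1/1039) - 2*(-1/2316) = -387/1039 + 1/1158 = -447107/1203162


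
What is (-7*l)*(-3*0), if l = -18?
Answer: 0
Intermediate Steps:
(-7*l)*(-3*0) = (-7*(-18))*(-3*0) = 126*0 = 0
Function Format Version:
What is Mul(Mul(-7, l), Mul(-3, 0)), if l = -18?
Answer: 0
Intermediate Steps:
Mul(Mul(-7, l), Mul(-3, 0)) = Mul(Mul(-7, -18), Mul(-3, 0)) = Mul(126, 0) = 0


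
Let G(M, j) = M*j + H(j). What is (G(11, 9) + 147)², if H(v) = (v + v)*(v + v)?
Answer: 324900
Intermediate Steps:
H(v) = 4*v² (H(v) = (2*v)*(2*v) = 4*v²)
G(M, j) = 4*j² + M*j (G(M, j) = M*j + 4*j² = 4*j² + M*j)
(G(11, 9) + 147)² = (9*(11 + 4*9) + 147)² = (9*(11 + 36) + 147)² = (9*47 + 147)² = (423 + 147)² = 570² = 324900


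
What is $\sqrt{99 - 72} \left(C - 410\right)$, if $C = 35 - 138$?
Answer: $- 1539 \sqrt{3} \approx -2665.6$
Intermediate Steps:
$C = -103$ ($C = 35 - 138 = -103$)
$\sqrt{99 - 72} \left(C - 410\right) = \sqrt{99 - 72} \left(-103 - 410\right) = \sqrt{27} \left(-513\right) = 3 \sqrt{3} \left(-513\right) = - 1539 \sqrt{3}$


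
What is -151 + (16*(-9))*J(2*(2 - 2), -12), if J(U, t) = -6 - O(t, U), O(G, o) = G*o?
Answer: 713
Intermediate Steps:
J(U, t) = -6 - U*t (J(U, t) = -6 - t*U = -6 - U*t)
-151 + (16*(-9))*J(2*(2 - 2), -12) = -151 + (16*(-9))*(-6 - 1*2*(2 - 2)*(-12)) = -151 - 144*(-6 - 1*2*0*(-12)) = -151 - 144*(-6 - 1*0*(-12)) = -151 - 144*(-6 + 0) = -151 - 144*(-6) = -151 + 864 = 713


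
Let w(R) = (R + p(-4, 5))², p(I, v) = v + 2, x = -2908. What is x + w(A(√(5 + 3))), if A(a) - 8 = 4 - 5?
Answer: -2712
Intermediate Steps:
p(I, v) = 2 + v
A(a) = 7 (A(a) = 8 + (4 - 5) = 8 - 1 = 7)
w(R) = (7 + R)² (w(R) = (R + (2 + 5))² = (R + 7)² = (7 + R)²)
x + w(A(√(5 + 3))) = -2908 + (7 + 7)² = -2908 + 14² = -2908 + 196 = -2712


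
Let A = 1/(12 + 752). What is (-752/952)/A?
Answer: -71816/119 ≈ -603.50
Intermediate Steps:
A = 1/764 ≈ 0.0013089
(-752/952)/A = (-752/952)/(1/764) = -752*1/952*764 = -94/119*764 = -71816/119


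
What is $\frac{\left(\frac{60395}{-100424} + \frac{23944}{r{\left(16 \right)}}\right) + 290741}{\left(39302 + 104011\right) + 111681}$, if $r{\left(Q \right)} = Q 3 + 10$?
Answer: $\frac{847924376009}{742618006224} \approx 1.1418$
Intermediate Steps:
$r{\left(Q \right)} = 10 + 3 Q$ ($r{\left(Q \right)} = 3 Q + 10 = 10 + 3 Q$)
$\frac{\left(\frac{60395}{-100424} + \frac{23944}{r{\left(16 \right)}}\right) + 290741}{\left(39302 + 104011\right) + 111681} = \frac{\left(\frac{60395}{-100424} + \frac{23944}{10 + 3 \cdot 16}\right) + 290741}{\left(39302 + 104011\right) + 111681} = \frac{\left(60395 \left(- \frac{1}{100424}\right) + \frac{23944}{10 + 48}\right) + 290741}{143313 + 111681} = \frac{\left(- \frac{60395}{100424} + \frac{23944}{58}\right) + 290741}{254994} = \left(\left(- \frac{60395}{100424} + 23944 \cdot \frac{1}{58}\right) + 290741\right) \frac{1}{254994} = \left(\left(- \frac{60395}{100424} + \frac{11972}{29}\right) + 290741\right) \frac{1}{254994} = \left(\frac{1200524673}{2912296} + 290741\right) \frac{1}{254994} = \frac{847924376009}{2912296} \cdot \frac{1}{254994} = \frac{847924376009}{742618006224}$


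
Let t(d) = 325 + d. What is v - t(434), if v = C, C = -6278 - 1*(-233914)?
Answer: 226877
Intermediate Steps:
C = 227636 (C = -6278 + 233914 = 227636)
v = 227636
v - t(434) = 227636 - (325 + 434) = 227636 - 1*759 = 227636 - 759 = 226877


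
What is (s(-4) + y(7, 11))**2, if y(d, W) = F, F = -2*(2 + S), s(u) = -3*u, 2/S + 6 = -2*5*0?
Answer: 676/9 ≈ 75.111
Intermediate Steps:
S = -1/3 (S = 2/(-6 - 2*5*0) = 2/(-6 - 10*0) = 2/(-6 + 0) = 2/(-6) = 2*(-1/6) = -1/3 ≈ -0.33333)
F = -10/3 (F = -2*(2 - 1/3) = -2*5/3 = -10/3 ≈ -3.3333)
y(d, W) = -10/3
(s(-4) + y(7, 11))**2 = (-3*(-4) - 10/3)**2 = (12 - 10/3)**2 = (26/3)**2 = 676/9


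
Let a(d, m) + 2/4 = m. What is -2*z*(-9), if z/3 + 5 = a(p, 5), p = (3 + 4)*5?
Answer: -27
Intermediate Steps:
p = 35 (p = 7*5 = 35)
a(d, m) = -½ + m
z = -3/2 (z = -15 + 3*(-½ + 5) = -15 + 3*(9/2) = -15 + 27/2 = -3/2 ≈ -1.5000)
-2*z*(-9) = -2*(-3/2)*(-9) = 3*(-9) = -27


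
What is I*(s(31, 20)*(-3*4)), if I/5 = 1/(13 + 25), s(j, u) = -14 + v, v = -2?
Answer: 480/19 ≈ 25.263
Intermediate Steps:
s(j, u) = -16 (s(j, u) = -14 - 2 = -16)
I = 5/38 (I = 5/(13 + 25) = 5/38 ≈ 0.13158)
I*(s(31, 20)*(-3*4)) = 5*(-(-48)*4)/38 = 5*(-16*(-12))/38 = (5/38)*192 = 480/19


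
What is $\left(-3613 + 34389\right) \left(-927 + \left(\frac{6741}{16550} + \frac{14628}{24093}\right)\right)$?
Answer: $- \frac{1893886756965652}{66456525} \approx -2.8498 \cdot 10^{7}$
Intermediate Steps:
$\left(-3613 + 34389\right) \left(-927 + \left(\frac{6741}{16550} + \frac{14628}{24093}\right)\right) = 30776 \left(-927 + \left(6741 \cdot \frac{1}{16550} + 14628 \cdot \frac{1}{24093}\right)\right) = 30776 \left(-927 + \left(\frac{6741}{16550} + \frac{4876}{8031}\right)\right) = 30776 \left(-927 + \frac{134834771}{132913050}\right) = 30776 \left(- \frac{123075562579}{132913050}\right) = - \frac{1893886756965652}{66456525}$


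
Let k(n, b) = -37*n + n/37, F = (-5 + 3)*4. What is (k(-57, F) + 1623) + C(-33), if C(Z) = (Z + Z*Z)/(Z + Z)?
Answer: 137435/37 ≈ 3714.5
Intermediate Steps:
F = -8 (F = -2*4 = -8)
C(Z) = (Z + Z²)/(2*Z) (C(Z) = (Z + Z²)/((2*Z)) = (Z + Z²)*(1/(2*Z)) = (Z + Z²)/(2*Z))
k(n, b) = -1368*n/37 (k(n, b) = -37*n + n*(1/37) = -37*n + n/37 = -1368*n/37)
(k(-57, F) + 1623) + C(-33) = (-1368/37*(-57) + 1623) + (½ + (½)*(-33)) = (77976/37 + 1623) + (½ - 33/2) = 138027/37 - 16 = 137435/37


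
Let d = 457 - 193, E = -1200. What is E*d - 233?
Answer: -317033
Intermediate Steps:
d = 264
E*d - 233 = -1200*264 - 233 = -316800 - 233 = -317033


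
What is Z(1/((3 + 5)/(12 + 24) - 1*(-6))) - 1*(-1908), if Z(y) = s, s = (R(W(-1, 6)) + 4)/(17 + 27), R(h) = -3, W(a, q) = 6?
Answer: 83953/44 ≈ 1908.0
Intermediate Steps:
s = 1/44 (s = (-3 + 4)/(17 + 27) = 1/44 ≈ 0.022727)
Z(y) = 1/44
Z(1/((3 + 5)/(12 + 24) - 1*(-6))) - 1*(-1908) = 1/44 - 1*(-1908) = 1/44 + 1908 = 83953/44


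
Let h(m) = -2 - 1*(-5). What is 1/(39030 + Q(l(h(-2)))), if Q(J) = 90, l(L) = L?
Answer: 1/39120 ≈ 2.5562e-5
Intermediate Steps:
h(m) = 3 (h(m) = -2 + 5 = 3)
1/(39030 + Q(l(h(-2)))) = 1/(39030 + 90) = 1/39120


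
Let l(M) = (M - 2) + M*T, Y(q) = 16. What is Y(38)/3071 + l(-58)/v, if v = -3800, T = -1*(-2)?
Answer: 75162/1458725 ≈ 0.051526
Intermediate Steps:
T = 2
l(M) = -2 + 3*M (l(M) = (M - 2) + M*2 = (-2 + M) + 2*M = -2 + 3*M)
Y(38)/3071 + l(-58)/v = 16/3071 + (-2 + 3*(-58))/(-3800) = 16*(1/3071) + (-2 - 174)*(-1/3800) = 16/3071 - 176*(-1/3800) = 16/3071 + 22/475 = 75162/1458725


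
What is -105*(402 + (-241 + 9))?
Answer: -17850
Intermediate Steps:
-105*(402 + (-241 + 9)) = -105*(402 - 232) = -105*170 = -17850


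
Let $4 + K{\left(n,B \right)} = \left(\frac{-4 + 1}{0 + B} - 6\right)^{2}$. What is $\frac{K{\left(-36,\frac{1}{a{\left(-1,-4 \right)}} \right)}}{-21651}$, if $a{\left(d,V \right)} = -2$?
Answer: $\frac{4}{21651} \approx 0.00018475$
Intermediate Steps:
$K{\left(n,B \right)} = -4 + \left(-6 - \frac{3}{B}\right)^{2}$ ($K{\left(n,B \right)} = -4 + \left(\frac{-4 + 1}{0 + B} - 6\right)^{2} = -4 + \left(- \frac{3}{B} - 6\right)^{2} = -4 + \left(-6 - \frac{3}{B}\right)^{2}$)
$\frac{K{\left(-36,\frac{1}{a{\left(-1,-4 \right)}} \right)}}{-21651} = \frac{32 + \frac{9}{\frac{1}{4}} + \frac{36}{\frac{1}{-2}}}{-21651} = \left(32 + \frac{9}{\frac{1}{4}} + \frac{36}{- \frac{1}{2}}\right) \left(- \frac{1}{21651}\right) = \left(32 + 9 \cdot 4 + 36 \left(-2\right)\right) \left(- \frac{1}{21651}\right) = \left(32 + 36 - 72\right) \left(- \frac{1}{21651}\right) = \left(-4\right) \left(- \frac{1}{21651}\right) = \frac{4}{21651}$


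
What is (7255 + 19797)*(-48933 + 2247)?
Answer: -1262949672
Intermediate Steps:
(7255 + 19797)*(-48933 + 2247) = 27052*(-46686) = -1262949672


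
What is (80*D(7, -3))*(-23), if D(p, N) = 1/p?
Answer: -1840/7 ≈ -262.86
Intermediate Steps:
(80*D(7, -3))*(-23) = (80/7)*(-23) = -1840/7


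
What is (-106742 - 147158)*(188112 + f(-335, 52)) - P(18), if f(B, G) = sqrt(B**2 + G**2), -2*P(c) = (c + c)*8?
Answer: -47761636656 - 253900*sqrt(114929) ≈ -4.7848e+10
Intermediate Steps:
P(c) = -8*c (P(c) = -(c + c)*8/2 = -2*c*8/2 = -8*c)
(-106742 - 147158)*(188112 + f(-335, 52)) - P(18) = (-106742 - 147158)*(188112 + sqrt((-335)**2 + 52**2)) - (-8)*18 = -253900*(188112 + sqrt(112225 + 2704)) - 1*(-144) = -253900*(188112 + sqrt(114929)) + 144 = (-47761636800 - 253900*sqrt(114929)) + 144 = -47761636656 - 253900*sqrt(114929)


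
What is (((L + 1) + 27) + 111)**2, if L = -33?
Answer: 11236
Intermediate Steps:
(((L + 1) + 27) + 111)**2 = (((-33 + 1) + 27) + 111)**2 = ((-32 + 27) + 111)**2 = (-5 + 111)**2 = 106**2 = 11236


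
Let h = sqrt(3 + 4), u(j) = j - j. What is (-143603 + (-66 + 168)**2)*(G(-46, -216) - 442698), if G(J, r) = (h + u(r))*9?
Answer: 58966930902 - 1198791*sqrt(7) ≈ 5.8964e+10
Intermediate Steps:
u(j) = 0
h = sqrt(7) ≈ 2.6458
G(J, r) = 9*sqrt(7) (G(J, r) = (sqrt(7) + 0)*9 = sqrt(7)*9 = 9*sqrt(7))
(-143603 + (-66 + 168)**2)*(G(-46, -216) - 442698) = (-143603 + (-66 + 168)**2)*(9*sqrt(7) - 442698) = (-143603 + 102**2)*(-442698 + 9*sqrt(7)) = (-143603 + 10404)*(-442698 + 9*sqrt(7)) = -133199*(-442698 + 9*sqrt(7)) = 58966930902 - 1198791*sqrt(7)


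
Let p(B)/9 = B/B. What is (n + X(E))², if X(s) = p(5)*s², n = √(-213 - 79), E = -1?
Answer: -211 + 36*I*√73 ≈ -211.0 + 307.58*I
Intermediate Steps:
n = 2*I*√73 (n = √(-292) = 2*I*√73 ≈ 17.088*I)
p(B) = 9 (p(B) = 9*(B/B) = 9*1 = 9)
X(s) = 9*s²
(n + X(E))² = (2*I*√73 + 9*(-1)²)² = (2*I*√73 + 9*1)² = (2*I*√73 + 9)² = (9 + 2*I*√73)²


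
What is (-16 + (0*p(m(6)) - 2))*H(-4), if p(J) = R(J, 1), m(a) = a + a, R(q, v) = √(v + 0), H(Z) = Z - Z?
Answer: 0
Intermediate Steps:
H(Z) = 0
R(q, v) = √v
m(a) = 2*a
p(J) = 1 (p(J) = √1 = 1)
(-16 + (0*p(m(6)) - 2))*H(-4) = (-16 + (0*1 - 2))*0 = (-16 + (0 - 2))*0 = (-16 - 2)*0 = -18*0 = 0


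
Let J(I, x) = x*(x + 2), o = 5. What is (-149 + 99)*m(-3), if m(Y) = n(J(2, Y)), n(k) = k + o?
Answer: -400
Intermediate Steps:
J(I, x) = x*(2 + x)
n(k) = 5 + k (n(k) = k + 5 = 5 + k)
m(Y) = 5 + Y*(2 + Y)
(-149 + 99)*m(-3) = (-149 + 99)*(5 - 3*(2 - 3)) = -50*(5 - 3*(-1)) = -50*(5 + 3) = -50*8 = -400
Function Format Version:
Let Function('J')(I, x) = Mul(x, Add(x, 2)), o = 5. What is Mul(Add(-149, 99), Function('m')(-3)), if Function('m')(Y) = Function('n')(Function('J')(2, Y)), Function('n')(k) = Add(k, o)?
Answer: -400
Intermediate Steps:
Function('J')(I, x) = Mul(x, Add(2, x))
Function('n')(k) = Add(5, k) (Function('n')(k) = Add(k, 5) = Add(5, k))
Function('m')(Y) = Add(5, Mul(Y, Add(2, Y)))
Mul(Add(-149, 99), Function('m')(-3)) = Mul(Add(-149, 99), Add(5, Mul(-3, Add(2, -3)))) = Mul(-50, Add(5, Mul(-3, -1))) = Mul(-50, Add(5, 3)) = Mul(-50, 8) = -400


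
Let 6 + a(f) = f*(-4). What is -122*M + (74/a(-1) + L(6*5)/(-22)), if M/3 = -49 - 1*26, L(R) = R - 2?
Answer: 301529/11 ≈ 27412.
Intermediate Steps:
a(f) = -6 - 4*f (a(f) = -6 + f*(-4) = -6 - 4*f)
L(R) = -2 + R
M = -225 (M = 3*(-49 - 1*26) = 3*(-49 - 26) = 3*(-75) = -225)
-122*M + (74/a(-1) + L(6*5)/(-22)) = -122*(-225) + (74/(-6 - 4*(-1)) + (-2 + 6*5)/(-22)) = 27450 + (74/(-6 + 4) + (-2 + 30)*(-1/22)) = 27450 + (74/(-2) + 28*(-1/22)) = 27450 + (74*(-½) - 14/11) = 27450 + (-37 - 14/11) = 27450 - 421/11 = 301529/11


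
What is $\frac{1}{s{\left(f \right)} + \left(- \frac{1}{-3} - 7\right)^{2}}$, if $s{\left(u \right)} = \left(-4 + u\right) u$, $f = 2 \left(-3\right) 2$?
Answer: $\frac{9}{2128} \approx 0.0042293$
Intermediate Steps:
$f = -12$ ($f = \left(-6\right) 2 = -12$)
$s{\left(u \right)} = u \left(-4 + u\right)$
$\frac{1}{s{\left(f \right)} + \left(- \frac{1}{-3} - 7\right)^{2}} = \frac{1}{- 12 \left(-4 - 12\right) + \left(- \frac{1}{-3} - 7\right)^{2}} = \frac{1}{\left(-12\right) \left(-16\right) + \left(\left(-1\right) \left(- \frac{1}{3}\right) - 7\right)^{2}} = \frac{1}{192 + \left(\frac{1}{3} - 7\right)^{2}} = \frac{1}{192 + \left(- \frac{20}{3}\right)^{2}} = \frac{1}{192 + \frac{400}{9}} = \frac{1}{\frac{2128}{9}} = \frac{9}{2128}$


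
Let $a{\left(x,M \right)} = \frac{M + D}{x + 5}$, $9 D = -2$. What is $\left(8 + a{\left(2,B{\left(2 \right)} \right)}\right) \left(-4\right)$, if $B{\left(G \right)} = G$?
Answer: $- \frac{2080}{63} \approx -33.016$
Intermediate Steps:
$D = - \frac{2}{9}$ ($D = \frac{1}{9} \left(-2\right) = - \frac{2}{9} \approx -0.22222$)
$a{\left(x,M \right)} = \frac{- \frac{2}{9} + M}{5 + x}$ ($a{\left(x,M \right)} = \frac{M - \frac{2}{9}}{x + 5} = \frac{- \frac{2}{9} + M}{5 + x}$)
$\left(8 + a{\left(2,B{\left(2 \right)} \right)}\right) \left(-4\right) = \left(8 + \frac{- \frac{2}{9} + 2}{5 + 2}\right) \left(-4\right) = \left(8 + \frac{1}{7} \cdot \frac{16}{9}\right) \left(-4\right) = \left(8 + \frac{16}{63}\right) \left(-4\right) = \frac{520}{63} \left(-4\right) = - \frac{2080}{63}$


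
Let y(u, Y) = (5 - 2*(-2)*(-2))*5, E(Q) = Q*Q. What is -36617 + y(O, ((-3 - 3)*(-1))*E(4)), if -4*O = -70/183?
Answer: -36632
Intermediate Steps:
E(Q) = Q²
O = 35/366 (O = -(-35)/(2*183) = -¼*(-70/183) = 35/366 ≈ 0.095628)
y(u, Y) = -15 (y(u, Y) = (5 - (-4)*(-2))*5 = (5 - 1*8)*5 = (5 - 8)*5 = -3*5 = -15)
-36617 + y(O, ((-3 - 3)*(-1))*E(4)) = -36617 - 15 = -36632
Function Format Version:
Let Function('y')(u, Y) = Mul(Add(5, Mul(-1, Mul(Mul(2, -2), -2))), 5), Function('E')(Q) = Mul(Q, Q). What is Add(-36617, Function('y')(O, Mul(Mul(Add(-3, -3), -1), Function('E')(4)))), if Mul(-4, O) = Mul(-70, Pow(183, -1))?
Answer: -36632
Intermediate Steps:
Function('E')(Q) = Pow(Q, 2)
O = Rational(35, 366) (O = Mul(Rational(-1, 4), Mul(-70, Pow(183, -1))) = Mul(Rational(-1, 4), Mul(-70, Rational(1, 183))) = Mul(Rational(-1, 4), Rational(-70, 183)) = Rational(35, 366) ≈ 0.095628)
Function('y')(u, Y) = -15 (Function('y')(u, Y) = Mul(Add(5, Mul(-1, Mul(-4, -2))), 5) = Mul(Add(5, Mul(-1, 8)), 5) = Mul(Add(5, -8), 5) = Mul(-3, 5) = -15)
Add(-36617, Function('y')(O, Mul(Mul(Add(-3, -3), -1), Function('E')(4)))) = Add(-36617, -15) = -36632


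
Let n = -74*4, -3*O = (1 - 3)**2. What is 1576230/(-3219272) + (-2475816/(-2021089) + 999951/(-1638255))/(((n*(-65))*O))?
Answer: -2390911811307061906767/4882928781671407448800 ≈ -0.48965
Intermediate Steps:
O = -4/3 (O = -(1 - 3)**2/3 = -1/3*(-2)**2 = -1/3*4 = -4/3 ≈ -1.3333)
n = -296
1576230/(-3219272) + (-2475816/(-2021089) + 999951/(-1638255))/(((n*(-65))*O)) = 1576230/(-3219272) + (-2475816/(-2021089) + 999951/(-1638255))/((-296*(-65)*(-4/3))) = 1576230*(-1/3219272) + (-2475816*(-1/2021089) + 999951*(-1/1638255))/((19240*(-4/3))) = -788115/1609636 + (353688/288727 - 333317/546085)/(-76960/3) = -788115/1609636 + (96906094021/157669483795)*(-3/76960) = -788115/1609636 - 290718282063/12134243472863200 = -2390911811307061906767/4882928781671407448800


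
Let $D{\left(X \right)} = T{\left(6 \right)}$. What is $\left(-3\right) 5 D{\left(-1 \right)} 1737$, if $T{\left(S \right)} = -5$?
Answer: $130275$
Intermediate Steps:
$D{\left(X \right)} = -5$
$\left(-3\right) 5 D{\left(-1 \right)} 1737 = \left(-3\right) 5 \left(-5\right) 1737 = \left(-15\right) \left(-5\right) 1737 = 75 \cdot 1737 = 130275$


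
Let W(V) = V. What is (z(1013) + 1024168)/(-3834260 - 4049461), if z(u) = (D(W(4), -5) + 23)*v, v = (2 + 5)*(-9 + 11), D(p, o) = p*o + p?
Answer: -341422/2627907 ≈ -0.12992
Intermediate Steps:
D(p, o) = p + o*p (D(p, o) = o*p + p = p + o*p)
v = 14 (v = 7*2 = 14)
z(u) = 98 (z(u) = (4*(1 - 5) + 23)*14 = (4*(-4) + 23)*14 = (-16 + 23)*14 = 7*14 = 98)
(z(1013) + 1024168)/(-3834260 - 4049461) = (98 + 1024168)/(-3834260 - 4049461) = 1024266/(-7883721) = 1024266*(-1/7883721) = -341422/2627907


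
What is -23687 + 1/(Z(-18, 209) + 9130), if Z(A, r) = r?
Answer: -221212892/9339 ≈ -23687.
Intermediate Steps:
-23687 + 1/(Z(-18, 209) + 9130) = -23687 + 1/(209 + 9130) = -23687 + 1/9339 = -221212892/9339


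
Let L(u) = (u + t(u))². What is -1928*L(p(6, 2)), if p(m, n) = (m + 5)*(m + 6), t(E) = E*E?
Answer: -594234926208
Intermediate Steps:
t(E) = E²
p(m, n) = (5 + m)*(6 + m)
L(u) = (u + u²)²
-1928*L(p(6, 2)) = -1928*(30 + 6² + 11*6)²*(1 + (30 + 6² + 11*6))² = -1928*(30 + 36 + 66)²*(1 + (30 + 36 + 66))² = -1928*132²*(1 + 132)² = -33593472*133² = -33593472*17689 = -1928*308213136 = -594234926208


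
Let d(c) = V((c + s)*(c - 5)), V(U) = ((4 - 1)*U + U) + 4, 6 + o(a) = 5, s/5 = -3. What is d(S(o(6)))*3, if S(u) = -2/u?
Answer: 480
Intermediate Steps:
s = -15 (s = 5*(-3) = -15)
o(a) = -1 (o(a) = -6 + 5 = -1)
V(U) = 4 + 4*U (V(U) = (3*U + U) + 4 = 4*U + 4 = 4 + 4*U)
d(c) = 4 + 4*(-15 + c)*(-5 + c) (d(c) = 4 + 4*((c - 15)*(c - 5)) = 4 + 4*((-15 + c)*(-5 + c)) = 4 + 4*(-15 + c)*(-5 + c))
d(S(o(6)))*3 = (304 - (-160)/(-1) + 4*(-2/(-1))²)*3 = (304 - (-160)*(-1) + 4*(-2*(-1))²)*3 = (304 - 80*2 + 4*2²)*3 = (304 - 160 + 4*4)*3 = (304 - 160 + 16)*3 = 160*3 = 480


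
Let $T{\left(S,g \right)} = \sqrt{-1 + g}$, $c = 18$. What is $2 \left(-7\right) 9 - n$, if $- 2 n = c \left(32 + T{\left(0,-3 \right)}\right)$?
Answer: $162 + 18 i \approx 162.0 + 18.0 i$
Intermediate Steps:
$n = -288 - 18 i$ ($n = - \frac{18 \left(32 + \sqrt{-1 - 3}\right)}{2} = - \frac{18 \left(32 + \sqrt{-4}\right)}{2} = - \frac{18 \left(32 + 2 i\right)}{2} = - \frac{576 + 36 i}{2} = -288 - 18 i \approx -288.0 - 18.0 i$)
$2 \left(-7\right) 9 - n = 2 \left(-7\right) 9 - \left(-288 - 18 i\right) = \left(-14\right) 9 + \left(288 + 18 i\right) = -126 + \left(288 + 18 i\right) = 162 + 18 i$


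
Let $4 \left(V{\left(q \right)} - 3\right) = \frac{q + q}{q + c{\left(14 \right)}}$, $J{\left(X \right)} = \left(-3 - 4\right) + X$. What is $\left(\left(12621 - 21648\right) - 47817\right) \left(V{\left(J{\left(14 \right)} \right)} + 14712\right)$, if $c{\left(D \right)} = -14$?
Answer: $-836431038$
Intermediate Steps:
$J{\left(X \right)} = -7 + X$
$V{\left(q \right)} = 3 + \frac{q}{2 \left(-14 + q\right)}$ ($V{\left(q \right)} = 3 + \frac{\left(q + q\right) \frac{1}{q - 14}}{4} = 3 + \frac{2 q \frac{1}{-14 + q}}{4} = 3 + \frac{q}{2 \left(-14 + q\right)}$)
$\left(\left(12621 - 21648\right) - 47817\right) \left(V{\left(J{\left(14 \right)} \right)} + 14712\right) = \left(\left(12621 - 21648\right) - 47817\right) \left(\frac{7 \left(-12 + \left(-7 + 14\right)\right)}{2 \left(-14 + \left(-7 + 14\right)\right)} + 14712\right) = \left(\left(12621 - 21648\right) - 47817\right) \left(\frac{7 \left(-12 + 7\right)}{2 \left(-14 + 7\right)} + 14712\right) = \left(-9027 - 47817\right) \left(\frac{7}{2} \frac{1}{-7} \left(-5\right) + 14712\right) = - 56844 \left(\frac{7}{2} \left(- \frac{1}{7}\right) \left(-5\right) + 14712\right) = - 56844 \left(\frac{5}{2} + 14712\right) = \left(-56844\right) \frac{29429}{2} = -836431038$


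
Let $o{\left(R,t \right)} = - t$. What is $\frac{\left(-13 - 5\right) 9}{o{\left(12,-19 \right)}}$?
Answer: $- \frac{162}{19} \approx -8.5263$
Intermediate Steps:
$\frac{\left(-13 - 5\right) 9}{o{\left(12,-19 \right)}} = \frac{\left(-13 - 5\right) 9}{\left(-1\right) \left(-19\right)} = \frac{\left(-18\right) 9}{19} = \left(-162\right) \frac{1}{19} = - \frac{162}{19}$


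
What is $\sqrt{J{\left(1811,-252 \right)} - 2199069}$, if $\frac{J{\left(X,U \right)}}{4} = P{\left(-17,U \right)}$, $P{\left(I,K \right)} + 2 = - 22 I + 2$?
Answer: $i \sqrt{2197573} \approx 1482.4 i$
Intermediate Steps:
$P{\left(I,K \right)} = - 22 I$ ($P{\left(I,K \right)} = -2 - \left(-2 + 22 I\right) = - 22 I$)
$J{\left(X,U \right)} = 1496$ ($J{\left(X,U \right)} = 4 \left(\left(-22\right) \left(-17\right)\right) = 4 \cdot 374 = 1496$)
$\sqrt{J{\left(1811,-252 \right)} - 2199069} = \sqrt{1496 - 2199069} = \sqrt{-2197573} = i \sqrt{2197573}$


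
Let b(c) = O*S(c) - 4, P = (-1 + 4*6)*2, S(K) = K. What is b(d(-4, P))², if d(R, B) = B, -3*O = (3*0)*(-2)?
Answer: 16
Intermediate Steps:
O = 0 (O = -3*0*(-2)/3 = -0*(-2) = -⅓*0 = 0)
P = 46 (P = (-1 + 24)*2 = 23*2 = 46)
b(c) = -4 (b(c) = 0*c - 4 = 0 - 4 = -4)
b(d(-4, P))² = (-4)² = 16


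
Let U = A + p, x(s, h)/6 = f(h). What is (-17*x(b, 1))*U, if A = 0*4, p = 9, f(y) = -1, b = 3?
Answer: 918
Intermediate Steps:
A = 0
x(s, h) = -6 (x(s, h) = 6*(-1) = -6)
U = 9 (U = 0 + 9 = 9)
(-17*x(b, 1))*U = -17*(-6)*9 = 102*9 = 918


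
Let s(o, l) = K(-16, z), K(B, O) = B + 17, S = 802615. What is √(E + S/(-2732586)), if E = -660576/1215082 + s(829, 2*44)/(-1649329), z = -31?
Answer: I*√428804141977253357859930304084602/22629312274000674 ≈ 0.91508*I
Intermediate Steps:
K(B, O) = 17 + B
s(o, l) = 1 (s(o, l) = 17 - 16 = 1)
E = -49523107663/91094089999 (E = -660576/1215082 + 1/(-1649329) = -660576*1/1215082 + 1*(-1/1649329) = -330288/607541 - 1/1649329 = -49523107663/91094089999 ≈ -0.54365)
√(E + S/(-2732586)) = √(-49523107663/91094089999 + 802615/(-2732586)) = √(-49523107663/91094089999 + 802615*(-1/2732586)) = √(-49523107663/91094089999 - 802615/2732586) = √(-208439633720953903/248922435014007414) = I*√428804141977253357859930304084602/22629312274000674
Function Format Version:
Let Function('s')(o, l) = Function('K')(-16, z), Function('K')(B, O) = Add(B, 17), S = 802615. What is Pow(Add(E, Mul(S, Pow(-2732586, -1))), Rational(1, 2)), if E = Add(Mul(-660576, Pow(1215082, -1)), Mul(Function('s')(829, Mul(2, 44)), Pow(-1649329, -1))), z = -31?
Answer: Mul(Rational(1, 22629312274000674), I, Pow(428804141977253357859930304084602, Rational(1, 2))) ≈ Mul(0.91508, I)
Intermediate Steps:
Function('K')(B, O) = Add(17, B)
Function('s')(o, l) = 1 (Function('s')(o, l) = Add(17, -16) = 1)
E = Rational(-49523107663, 91094089999) (E = Add(Mul(-660576, Pow(1215082, -1)), Mul(1, Pow(-1649329, -1))) = Add(Mul(-660576, Rational(1, 1215082)), Mul(1, Rational(-1, 1649329))) = Add(Rational(-330288, 607541), Rational(-1, 1649329)) = Rational(-49523107663, 91094089999) ≈ -0.54365)
Pow(Add(E, Mul(S, Pow(-2732586, -1))), Rational(1, 2)) = Pow(Add(Rational(-49523107663, 91094089999), Mul(802615, Pow(-2732586, -1))), Rational(1, 2)) = Pow(Add(Rational(-49523107663, 91094089999), Mul(802615, Rational(-1, 2732586))), Rational(1, 2)) = Pow(Add(Rational(-49523107663, 91094089999), Rational(-802615, 2732586)), Rational(1, 2)) = Pow(Rational(-208439633720953903, 248922435014007414), Rational(1, 2)) = Mul(Rational(1, 22629312274000674), I, Pow(428804141977253357859930304084602, Rational(1, 2)))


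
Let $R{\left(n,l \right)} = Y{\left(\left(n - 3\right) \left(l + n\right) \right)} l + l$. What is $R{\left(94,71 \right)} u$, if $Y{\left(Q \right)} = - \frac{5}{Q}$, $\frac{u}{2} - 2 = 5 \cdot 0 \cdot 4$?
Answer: $\frac{852568}{3003} \approx 283.91$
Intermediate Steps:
$u = 4$ ($u = 4 + 2 \cdot 5 \cdot 0 \cdot 4 = 4 + 2 \cdot 0 \cdot 4 = 4 + 2 \cdot 0 = 4 + 0 = 4$)
$R{\left(n,l \right)} = l - \frac{5 l}{\left(-3 + n\right) \left(l + n\right)}$ ($R{\left(n,l \right)} = - \frac{5}{\left(n - 3\right) \left(l + n\right)} l + l = - \frac{5}{\left(-3 + n\right) \left(l + n\right)} l + l = - \frac{5 l}{\left(-3 + n\right) \left(l + n\right)} + l = l - \frac{5 l}{\left(-3 + n\right) \left(l + n\right)}$)
$R{\left(94,71 \right)} u = \frac{71 \left(-5 + 94^{2} - 213 - 282 + 71 \cdot 94\right)}{94^{2} - 213 - 282 + 71 \cdot 94} \cdot 4 = \frac{71 \left(-5 + 8836 - 213 - 282 + 6674\right)}{8836 - 213 - 282 + 6674} \cdot 4 = 71 \cdot \frac{1}{15015} \cdot 15010 \cdot 4 = \frac{213142}{3003} \cdot 4 = \frac{852568}{3003}$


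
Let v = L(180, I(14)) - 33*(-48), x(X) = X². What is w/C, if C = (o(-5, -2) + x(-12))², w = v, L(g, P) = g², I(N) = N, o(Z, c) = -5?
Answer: 33984/19321 ≈ 1.7589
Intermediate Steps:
v = 33984 (v = 180² - 33*(-48) = 32400 + 1584 = 33984)
w = 33984
C = 19321 (C = (-5 + (-12)²)² = (-5 + 144)² = 139² = 19321)
w/C = 33984/19321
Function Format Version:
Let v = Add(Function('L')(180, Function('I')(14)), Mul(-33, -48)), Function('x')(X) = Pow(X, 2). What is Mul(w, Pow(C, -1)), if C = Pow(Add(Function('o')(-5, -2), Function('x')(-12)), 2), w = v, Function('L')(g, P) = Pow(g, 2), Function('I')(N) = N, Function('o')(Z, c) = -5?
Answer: Rational(33984, 19321) ≈ 1.7589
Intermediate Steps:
v = 33984 (v = Add(Pow(180, 2), Mul(-33, -48)) = Add(32400, 1584) = 33984)
w = 33984
C = 19321 (C = Pow(Add(-5, Pow(-12, 2)), 2) = Pow(Add(-5, 144), 2) = Pow(139, 2) = 19321)
Mul(w, Pow(C, -1)) = Mul(33984, Pow(19321, -1)) = Mul(33984, Rational(1, 19321)) = Rational(33984, 19321)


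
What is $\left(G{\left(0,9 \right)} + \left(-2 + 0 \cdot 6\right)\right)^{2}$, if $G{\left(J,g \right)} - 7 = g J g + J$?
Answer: $25$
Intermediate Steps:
$G{\left(J,g \right)} = 7 + J + J g^{2}$ ($G{\left(J,g \right)} = 7 + \left(g J g + J\right) = 7 + \left(J g g + J\right) = 7 + \left(J g^{2} + J\right) = 7 + \left(J + J g^{2}\right) = 7 + J + J g^{2}$)
$\left(G{\left(0,9 \right)} + \left(-2 + 0 \cdot 6\right)\right)^{2} = \left(\left(7 + 0 + 0 \cdot 9^{2}\right) + \left(-2 + 0 \cdot 6\right)\right)^{2} = \left(\left(7 + 0 + 0 \cdot 81\right) + \left(-2 + 0\right)\right)^{2} = \left(\left(7 + 0 + 0\right) - 2\right)^{2} = \left(7 - 2\right)^{2} = 5^{2} = 25$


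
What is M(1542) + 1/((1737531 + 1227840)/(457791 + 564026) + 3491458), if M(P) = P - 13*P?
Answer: -66015501469700911/3567634104557 ≈ -18504.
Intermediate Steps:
M(P) = -12*P
M(1542) + 1/((1737531 + 1227840)/(457791 + 564026) + 3491458) = -12*1542 + 1/((1737531 + 1227840)/(457791 + 564026) + 3491458) = -18504 + 1/(2965371/1021817 + 3491458) = -18504 + 1/(3567634104557/1021817) = -18504 + 1021817/3567634104557 = -66015501469700911/3567634104557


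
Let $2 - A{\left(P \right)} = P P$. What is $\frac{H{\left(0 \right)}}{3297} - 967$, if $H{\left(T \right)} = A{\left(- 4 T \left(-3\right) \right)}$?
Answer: $- \frac{3188197}{3297} \approx -967.0$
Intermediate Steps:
$A{\left(P \right)} = 2 - P^{2}$ ($A{\left(P \right)} = 2 - P P = 2 - P^{2}$)
$H{\left(T \right)} = 2 - 144 T^{2}$ ($H{\left(T \right)} = 2 - \left(- 4 T \left(-3\right)\right)^{2} = 2 - \left(12 T\right)^{2} = 2 - 144 T^{2}$)
$\frac{H{\left(0 \right)}}{3297} - 967 = \frac{2 - 144 \cdot 0^{2}}{3297} - 967 = \left(2 - 0\right) \frac{1}{3297} - 967 = \left(2 + 0\right) \frac{1}{3297} - 967 = 2 \cdot \frac{1}{3297} - 967 = \frac{2}{3297} - 967 = - \frac{3188197}{3297}$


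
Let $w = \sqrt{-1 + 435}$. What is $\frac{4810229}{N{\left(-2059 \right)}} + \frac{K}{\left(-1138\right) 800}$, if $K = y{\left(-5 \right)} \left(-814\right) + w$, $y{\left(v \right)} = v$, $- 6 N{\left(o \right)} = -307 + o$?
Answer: $\frac{1313769262999}{107700320} - \frac{\sqrt{434}}{910400} \approx 12198.0$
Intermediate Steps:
$w = \sqrt{434} \approx 20.833$
$N{\left(o \right)} = \frac{307}{6} - \frac{o}{6}$ ($N{\left(o \right)} = - \frac{-307 + o}{6} = \frac{307}{6} - \frac{o}{6}$)
$K = 4070 + \sqrt{434}$ ($K = \left(-5\right) \left(-814\right) + \sqrt{434} = 4070 + \sqrt{434} \approx 4090.8$)
$\frac{4810229}{N{\left(-2059 \right)}} + \frac{K}{\left(-1138\right) 800} = \frac{4810229}{\frac{307}{6} - - \frac{2059}{6}} + \frac{4070 + \sqrt{434}}{\left(-1138\right) 800} = \frac{4810229}{\frac{307}{6} + \frac{2059}{6}} + \frac{4070 + \sqrt{434}}{-910400} = \frac{4810229}{\frac{1183}{3}} + \left(4070 + \sqrt{434}\right) \left(- \frac{1}{910400}\right) = 4810229 \cdot \frac{3}{1183} - \left(\frac{407}{91040} + \frac{\sqrt{434}}{910400}\right) = \frac{14430687}{1183} - \left(\frac{407}{91040} + \frac{\sqrt{434}}{910400}\right) = \frac{1313769262999}{107700320} - \frac{\sqrt{434}}{910400}$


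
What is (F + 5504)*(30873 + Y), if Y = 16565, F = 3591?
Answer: 431448610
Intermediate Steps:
(F + 5504)*(30873 + Y) = (3591 + 5504)*(30873 + 16565) = 9095*47438 = 431448610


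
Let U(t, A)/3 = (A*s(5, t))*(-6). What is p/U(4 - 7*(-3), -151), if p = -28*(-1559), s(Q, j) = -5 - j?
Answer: -10913/20385 ≈ -0.53535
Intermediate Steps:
U(t, A) = -18*A*(-5 - t) (U(t, A) = 3*((A*(-5 - t))*(-6)) = 3*(-6*A*(-5 - t)) = -18*A*(-5 - t))
p = 43652
p/U(4 - 7*(-3), -151) = 43652/((18*(-151)*(5 + (4 - 7*(-3))))) = 43652/((18*(-151)*(5 + (4 + 21)))) = 43652/((18*(-151)*(5 + 25))) = 43652/((18*(-151)*30)) = 43652/(-81540) = 43652*(-1/81540) = -10913/20385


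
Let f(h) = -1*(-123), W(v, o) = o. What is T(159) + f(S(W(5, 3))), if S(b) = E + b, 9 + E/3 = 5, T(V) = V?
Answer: 282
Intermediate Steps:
E = -12 (E = -27 + 3*5 = -27 + 15 = -12)
S(b) = -12 + b
f(h) = 123
T(159) + f(S(W(5, 3))) = 159 + 123 = 282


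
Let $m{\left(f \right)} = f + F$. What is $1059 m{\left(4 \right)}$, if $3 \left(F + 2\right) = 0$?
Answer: $2118$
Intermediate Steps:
$F = -2$ ($F = -2 + \frac{1}{3} \cdot 0 = -2 + 0 = -2$)
$m{\left(f \right)} = -2 + f$ ($m{\left(f \right)} = f - 2 = -2 + f$)
$1059 m{\left(4 \right)} = 1059 \left(-2 + 4\right) = 1059 \cdot 2 = 2118$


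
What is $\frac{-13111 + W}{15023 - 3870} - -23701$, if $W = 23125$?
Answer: $\frac{264347267}{11153} \approx 23702.0$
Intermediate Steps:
$\frac{-13111 + W}{15023 - 3870} - -23701 = \frac{-13111 + 23125}{15023 - 3870} - -23701 = \frac{10014}{11153} + 23701 = \frac{264347267}{11153}$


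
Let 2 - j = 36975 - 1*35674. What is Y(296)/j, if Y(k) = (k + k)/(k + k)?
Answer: -1/1299 ≈ -0.00076982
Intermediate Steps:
j = -1299 (j = 2 - (36975 - 1*35674) = 2 - (36975 - 35674) = 2 - 1*1301 = 2 - 1301 = -1299)
Y(k) = 1 (Y(k) = (2*k)/((2*k)) = (2*k)*(1/(2*k)) = 1)
Y(296)/j = 1/(-1299) = 1*(-1/1299) = -1/1299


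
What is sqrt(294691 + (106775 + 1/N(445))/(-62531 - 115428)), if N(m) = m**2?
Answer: sqrt(1848101942683233513691)/79191755 ≈ 542.85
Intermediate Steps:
sqrt(294691 + (106775 + 1/N(445))/(-62531 - 115428)) = sqrt(294691 + (106775 + 1/(445**2))/(-62531 - 115428)) = sqrt(294691 + (106775 + 1/198025)/(-177959)) = sqrt(294691 + (106775 + 1/198025)*(-1/177959)) = sqrt(294691 + (21144119376/198025)*(-1/177959)) = sqrt(294691 - 21144119376/35240330975) = sqrt(10384987231234349/35240330975) = sqrt(1848101942683233513691)/79191755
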